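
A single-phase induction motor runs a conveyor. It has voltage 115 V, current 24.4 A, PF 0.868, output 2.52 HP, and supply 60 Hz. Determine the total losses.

P_in = V·I·cosφ = 115×24.4×0.868 = 2436 W
P_out = 2.52×746 = 1880 W
Losses = P_in − P_out = 2436 − 1880 = 556 W

556 W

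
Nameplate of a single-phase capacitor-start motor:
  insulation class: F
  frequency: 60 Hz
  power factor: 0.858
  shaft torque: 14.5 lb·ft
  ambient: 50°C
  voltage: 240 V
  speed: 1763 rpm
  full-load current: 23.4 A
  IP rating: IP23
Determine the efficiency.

75.3 %

τ = 14.5 lb·ft × 1.356 = 19.66 N·m
ω = 2π × 1763/60 = 184.6 rad/s; P_out = τω = 19.66 × 184.6 = 3629 W
P_in = V·I·cosφ = 240 × 23.4 × 0.858 = 4819 W
η = P_out / P_in = 3629 / 4819 = 0.753 = 75.3%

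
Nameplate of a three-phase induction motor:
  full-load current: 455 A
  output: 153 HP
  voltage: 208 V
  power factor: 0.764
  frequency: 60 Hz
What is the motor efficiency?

P_out = 153 × 746 = 114138 W
P_in = √3·V_L·I_L·cosφ = 1.732 × 208 × 455 × 0.764 = 125232 W
η = P_out / P_in = 114138 / 125232 = 0.911 = 91.1%

91.1 %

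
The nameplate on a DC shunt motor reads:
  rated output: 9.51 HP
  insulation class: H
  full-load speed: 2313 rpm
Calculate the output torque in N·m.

29.3 N·m

P_out = 9.51 × 746 = 7094 W
ω = 2π × 2313/60 = 242.2 rad/s
τ = P_out/ω = 7094/242.2 = 29.3 N·m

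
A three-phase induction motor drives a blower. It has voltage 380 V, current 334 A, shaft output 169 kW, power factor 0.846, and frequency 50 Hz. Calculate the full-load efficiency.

P_out = 169 kW = 169000 W
P_in = √3·V_L·I_L·cosφ = 1.732 × 380 × 334 × 0.846 = 185972 W
η = P_out / P_in = 169000 / 185972 = 0.909 = 90.9%

90.9 %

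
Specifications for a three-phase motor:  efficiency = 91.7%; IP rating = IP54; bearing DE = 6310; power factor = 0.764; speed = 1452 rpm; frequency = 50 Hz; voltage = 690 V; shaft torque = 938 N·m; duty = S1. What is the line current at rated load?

ω = 2π×1452/60 = 152.1 rad/s; P_out = τω = 938 × 152.1 = 142670 W
P_in = P_out / η = 142670 / 0.917 = 155583 W
I_L = P_in / (√3·V_L·cosφ) = 155583 / (1.732 × 690 × 0.764) = 170 A

170 A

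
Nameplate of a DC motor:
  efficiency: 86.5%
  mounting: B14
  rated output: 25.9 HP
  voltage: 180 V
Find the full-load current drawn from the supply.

P_out = 25.9 × 746 = 19321 W
P_in = P_out / η = 19321 / 0.865 = 22336 W
I = P_in / V = 22336 / 180 = 124 A

124 A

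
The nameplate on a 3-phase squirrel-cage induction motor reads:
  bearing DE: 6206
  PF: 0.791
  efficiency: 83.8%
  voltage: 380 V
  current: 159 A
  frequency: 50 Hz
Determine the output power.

69.4 kW

P_in = √3·V·I·cosφ = 1.732 × 380 × 159 × 0.791 = 82776 W
P_out = η·P_in = 0.838 × 82776 = 69366 W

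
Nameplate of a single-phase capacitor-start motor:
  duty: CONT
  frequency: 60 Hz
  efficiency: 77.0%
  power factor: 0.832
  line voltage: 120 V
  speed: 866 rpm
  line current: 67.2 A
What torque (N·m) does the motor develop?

P_in = V·I·cosφ = 120 × 67.2 × 0.832 = 6709 W
P_out = η·P_in = 0.77 × 6709 = 5166 W
n = 866 rpm
ω = 2π×866/60 = 90.69 rad/s
τ = P_out/ω = 5166/90.69 = 57 N·m

57 N·m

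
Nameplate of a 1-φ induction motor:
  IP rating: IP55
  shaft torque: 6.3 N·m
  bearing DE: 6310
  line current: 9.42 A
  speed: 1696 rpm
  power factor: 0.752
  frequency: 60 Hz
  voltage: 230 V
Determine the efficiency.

ω = 2π × 1696/60 = 177.6 rad/s; P_out = τω = 6.3 × 177.6 = 1119 W
P_in = V·I·cosφ = 230 × 9.42 × 0.752 = 1629 W
η = P_out / P_in = 1119 / 1629 = 0.687 = 68.7%

68.7 %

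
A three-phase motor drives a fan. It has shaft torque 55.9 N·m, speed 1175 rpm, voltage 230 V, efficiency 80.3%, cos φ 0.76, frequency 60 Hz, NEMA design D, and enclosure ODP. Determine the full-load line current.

28.3 A

ω = 2π×1175/60 = 123 rad/s; P_out = τω = 55.9 × 123 = 6876 W
P_in = P_out / η = 6876 / 0.803 = 8563 W
I_L = P_in / (√3·V_L·cosφ) = 8563 / (1.732 × 230 × 0.76) = 28.3 A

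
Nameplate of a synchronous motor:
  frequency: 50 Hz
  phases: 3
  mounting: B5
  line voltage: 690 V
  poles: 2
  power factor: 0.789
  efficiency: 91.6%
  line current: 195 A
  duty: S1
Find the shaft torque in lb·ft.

395 lb·ft

P_in = √3·V·I·cosφ = 1.732 × 690 × 195 × 0.789 = 183869 W
P_out = η·P_in = 0.916 × 183869 = 168424 W
n = n_s = 120×50/2 = 3000 rpm (synchronous)
ω = 2π×3000/60 = 314.2 rad/s
τ = P_out/ω = 168424/314.2 = 536 N·m
In lb·ft: 536/1.356 = 395 lb·ft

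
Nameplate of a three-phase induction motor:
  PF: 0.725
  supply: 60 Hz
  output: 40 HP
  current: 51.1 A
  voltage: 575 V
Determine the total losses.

P_in = √3·V·I·cosφ = 1.732×575×51.1×0.725 = 36896 W
P_out = 40×746 = 29840 W
Losses = P_in − P_out = 36896 − 29840 = 7056 W

7060 W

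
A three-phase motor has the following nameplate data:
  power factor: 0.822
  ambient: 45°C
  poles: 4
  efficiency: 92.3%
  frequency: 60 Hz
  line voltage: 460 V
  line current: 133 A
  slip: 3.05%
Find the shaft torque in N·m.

440 N·m

P_in = √3·V·I·cosφ = 1.732 × 460 × 133 × 0.822 = 87102 W
P_out = η·P_in = 0.923 × 87102 = 80395 W
n_s = 120×60/4 = 1800 rpm; n = 1800×(1−0.0305) = 1745 rpm
ω = 2π×1745/60 = 182.7 rad/s
τ = P_out/ω = 80395/182.7 = 440 N·m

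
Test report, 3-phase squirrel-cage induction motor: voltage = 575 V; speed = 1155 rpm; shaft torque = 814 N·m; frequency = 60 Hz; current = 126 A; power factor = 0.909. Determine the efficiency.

86.3 %

ω = 2π × 1155/60 = 121 rad/s; P_out = τω = 814 × 121 = 98494 W
P_in = √3·V_L·I_L·cosφ = 1.732 × 575 × 126 × 0.909 = 114064 W
η = P_out / P_in = 98494 / 114064 = 0.863 = 86.3%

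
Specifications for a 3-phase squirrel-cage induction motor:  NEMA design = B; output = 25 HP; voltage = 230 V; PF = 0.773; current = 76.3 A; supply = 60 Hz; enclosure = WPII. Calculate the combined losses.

P_in = √3·V·I·cosφ = 1.732×230×76.3×0.773 = 23495 W
P_out = 25×746 = 18650 W
Losses = P_in − P_out = 23495 − 18650 = 4845 W

4.85 kW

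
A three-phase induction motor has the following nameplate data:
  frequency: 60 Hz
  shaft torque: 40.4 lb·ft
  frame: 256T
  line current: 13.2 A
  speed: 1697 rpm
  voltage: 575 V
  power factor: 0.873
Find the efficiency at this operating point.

84.8 %

τ = 40.4 lb·ft × 1.356 = 54.78 N·m
ω = 2π × 1697/60 = 177.7 rad/s; P_out = τω = 54.78 × 177.7 = 9734 W
P_in = √3·V_L·I_L·cosφ = 1.732 × 575 × 13.2 × 0.873 = 11476 W
η = P_out / P_in = 9734 / 11476 = 0.848 = 84.8%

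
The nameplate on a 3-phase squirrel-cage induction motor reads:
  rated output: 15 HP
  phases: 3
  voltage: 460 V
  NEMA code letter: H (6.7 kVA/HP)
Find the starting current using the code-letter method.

S_LR = 6.7 × 15 = 100.5 kVA
I_LR = S_LR/(√3·V_L) = 100500/(1.732×460) = 126 A

126 A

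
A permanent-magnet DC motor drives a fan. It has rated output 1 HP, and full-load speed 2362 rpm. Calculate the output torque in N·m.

3.02 N·m

P_out = 1 × 746 = 746 W
ω = 2π × 2362/60 = 247.3 rad/s
τ = P_out/ω = 746/247.3 = 3.02 N·m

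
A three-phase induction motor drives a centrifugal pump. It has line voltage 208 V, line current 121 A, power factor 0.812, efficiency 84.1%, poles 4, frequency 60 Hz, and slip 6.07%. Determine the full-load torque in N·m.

168 N·m

P_in = √3·V·I·cosφ = 1.732 × 208 × 121 × 0.812 = 35396 W
P_out = η·P_in = 0.841 × 35396 = 29768 W
n_s = 120×60/4 = 1800 rpm; n = 1800×(1−0.0607) = 1691 rpm
ω = 2π×1691/60 = 177.1 rad/s
τ = P_out/ω = 29768/177.1 = 168 N·m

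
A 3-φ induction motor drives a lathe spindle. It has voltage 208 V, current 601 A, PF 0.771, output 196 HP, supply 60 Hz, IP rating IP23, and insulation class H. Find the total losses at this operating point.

P_in = √3·V·I·cosφ = 1.732×208×601×0.771 = 166932 W
P_out = 196×746 = 146216 W
Losses = P_in − P_out = 166932 − 146216 = 20716 W

20700 W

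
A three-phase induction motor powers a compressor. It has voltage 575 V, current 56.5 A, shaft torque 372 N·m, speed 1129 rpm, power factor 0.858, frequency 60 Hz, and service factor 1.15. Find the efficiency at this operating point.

91.1 %

ω = 2π × 1129/60 = 118.2 rad/s; P_out = τω = 372 × 118.2 = 43970 W
P_in = √3·V_L·I_L·cosφ = 1.732 × 575 × 56.5 × 0.858 = 48278 W
η = P_out / P_in = 43970 / 48278 = 0.911 = 91.1%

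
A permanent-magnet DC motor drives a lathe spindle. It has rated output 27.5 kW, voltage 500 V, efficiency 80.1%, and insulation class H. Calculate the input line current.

P_out = 27.5 kW = 27500 W
P_in = P_out / η = 27500 / 0.801 = 34332 W
I = P_in / V = 34332 / 500 = 68.7 A

68.7 A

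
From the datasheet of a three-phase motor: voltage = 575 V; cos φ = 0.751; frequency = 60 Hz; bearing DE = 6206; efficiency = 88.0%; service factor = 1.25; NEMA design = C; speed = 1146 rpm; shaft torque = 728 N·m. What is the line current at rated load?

ω = 2π×1146/60 = 120 rad/s; P_out = τω = 728 × 120 = 87360 W
P_in = P_out / η = 87360 / 0.880 = 99273 W
I_L = P_in / (√3·V_L·cosφ) = 99273 / (1.732 × 575 × 0.751) = 133 A

133 A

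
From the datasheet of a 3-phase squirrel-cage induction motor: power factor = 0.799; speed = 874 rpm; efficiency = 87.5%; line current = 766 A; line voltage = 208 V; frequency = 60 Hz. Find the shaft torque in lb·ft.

1550 lb·ft

P_in = √3·V·I·cosφ = 1.732 × 208 × 766 × 0.799 = 220489 W
P_out = η·P_in = 0.875 × 220489 = 192928 W
n = 874 rpm
ω = 2π×874/60 = 91.53 rad/s
τ = P_out/ω = 192928/91.53 = 2108 N·m
In lb·ft: 2108/1.356 = 1550 lb·ft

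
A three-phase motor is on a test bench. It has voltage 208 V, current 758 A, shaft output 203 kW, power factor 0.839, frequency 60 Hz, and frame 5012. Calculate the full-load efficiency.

P_out = 203 kW = 203000 W
P_in = √3·V_L·I_L·cosφ = 1.732 × 208 × 758 × 0.839 = 229109 W
η = P_out / P_in = 203000 / 229109 = 0.886 = 88.6%

88.6 %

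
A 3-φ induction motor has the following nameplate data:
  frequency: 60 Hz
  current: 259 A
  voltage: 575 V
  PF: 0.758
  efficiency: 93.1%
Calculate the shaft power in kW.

182 kW

P_in = √3·V·I·cosφ = 1.732 × 575 × 259 × 0.758 = 195517 W
P_out = η·P_in = 0.931 × 195517 = 182026 W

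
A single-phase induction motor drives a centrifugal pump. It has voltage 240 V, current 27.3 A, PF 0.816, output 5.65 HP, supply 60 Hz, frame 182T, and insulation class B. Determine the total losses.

P_in = V·I·cosφ = 240×27.3×0.816 = 5346 W
P_out = 5.65×746 = 4215 W
Losses = P_in − P_out = 5346 − 4215 = 1131 W

1130 W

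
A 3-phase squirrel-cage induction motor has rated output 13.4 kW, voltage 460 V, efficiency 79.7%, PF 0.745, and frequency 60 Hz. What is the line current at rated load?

28.3 A

P_out = 13.4 kW = 13400 W
P_in = P_out / η = 13400 / 0.797 = 16813 W
I_L = P_in / (√3·V_L·cosφ) = 16813 / (1.732 × 460 × 0.745) = 28.3 A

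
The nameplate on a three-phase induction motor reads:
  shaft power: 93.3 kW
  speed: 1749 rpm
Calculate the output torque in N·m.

ω = 2π × 1749/60 = 183.2 rad/s
τ = P/ω = 93300/183.2 = 509 N·m

509 N·m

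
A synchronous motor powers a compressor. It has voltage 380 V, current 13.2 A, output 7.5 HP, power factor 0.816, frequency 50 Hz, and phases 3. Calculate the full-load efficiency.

78.9 %

P_out = 7.5 × 746 = 5595 W
P_in = √3·V_L·I_L·cosφ = 1.732 × 380 × 13.2 × 0.816 = 7089 W
η = P_out / P_in = 5595 / 7089 = 0.789 = 78.9%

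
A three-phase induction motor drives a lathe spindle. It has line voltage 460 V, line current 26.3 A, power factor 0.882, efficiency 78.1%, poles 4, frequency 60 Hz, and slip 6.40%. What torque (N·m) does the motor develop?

P_in = √3·V·I·cosφ = 1.732 × 460 × 26.3 × 0.882 = 18481 W
P_out = η·P_in = 0.781 × 18481 = 14434 W
n_s = 120×60/4 = 1800 rpm; n = 1800×(1−0.064) = 1685 rpm
ω = 2π×1685/60 = 176.5 rad/s
τ = P_out/ω = 14434/176.5 = 81.8 N·m

81.8 N·m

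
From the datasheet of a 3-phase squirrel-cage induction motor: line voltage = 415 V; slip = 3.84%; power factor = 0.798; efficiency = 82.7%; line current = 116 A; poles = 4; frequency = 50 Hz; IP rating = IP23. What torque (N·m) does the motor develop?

P_in = √3·V·I·cosφ = 1.732 × 415 × 116 × 0.798 = 66536 W
P_out = η·P_in = 0.827 × 66536 = 55025 W
n_s = 120×50/4 = 1500 rpm; n = 1500×(1−0.0384) = 1442 rpm
ω = 2π×1442/60 = 151 rad/s
τ = P_out/ω = 55025/151 = 364 N·m

364 N·m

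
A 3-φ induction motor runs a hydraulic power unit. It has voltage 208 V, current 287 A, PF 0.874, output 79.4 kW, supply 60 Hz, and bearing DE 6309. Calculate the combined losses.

11 kW

P_in = √3·V·I·cosφ = 1.732×208×287×0.874 = 90366 W
P_out = 79400 W
Losses = P_in − P_out = 90366 − 79400 = 10966 W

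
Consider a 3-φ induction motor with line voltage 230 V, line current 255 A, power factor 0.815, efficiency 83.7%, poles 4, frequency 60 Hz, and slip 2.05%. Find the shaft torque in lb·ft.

277 lb·ft

P_in = √3·V·I·cosφ = 1.732 × 230 × 255 × 0.815 = 82789 W
P_out = η·P_in = 0.837 × 82789 = 69294 W
n_s = 120×60/4 = 1800 rpm; n = 1800×(1−0.0205) = 1763 rpm
ω = 2π×1763/60 = 184.6 rad/s
τ = P_out/ω = 69294/184.6 = 375.4 N·m
In lb·ft: 375.4/1.356 = 277 lb·ft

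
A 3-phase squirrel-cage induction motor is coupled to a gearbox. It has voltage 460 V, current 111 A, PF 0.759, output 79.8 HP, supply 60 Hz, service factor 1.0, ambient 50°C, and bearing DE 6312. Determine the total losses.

7.59 kW

P_in = √3·V·I·cosφ = 1.732×460×111×0.759 = 67123 W
P_out = 79.8×746 = 59531 W
Losses = P_in − P_out = 67123 − 59531 = 7592 W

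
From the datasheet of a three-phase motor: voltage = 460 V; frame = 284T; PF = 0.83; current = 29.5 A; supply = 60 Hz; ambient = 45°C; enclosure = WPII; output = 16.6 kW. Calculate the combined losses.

P_in = √3·V·I·cosφ = 1.732×460×29.5×0.83 = 19508 W
P_out = 16600 W
Losses = P_in − P_out = 19508 − 16600 = 2908 W

2.91 kW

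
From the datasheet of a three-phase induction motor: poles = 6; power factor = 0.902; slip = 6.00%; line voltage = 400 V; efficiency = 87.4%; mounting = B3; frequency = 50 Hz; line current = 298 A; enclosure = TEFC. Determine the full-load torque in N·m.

P_in = √3·V·I·cosφ = 1.732 × 400 × 298 × 0.902 = 186222 W
P_out = η·P_in = 0.874 × 186222 = 162758 W
n_s = 120×50/6 = 1000 rpm; n = 1000×(1−0.06) = 940 rpm
ω = 2π×940/60 = 98.44 rad/s
τ = P_out/ω = 162758/98.44 = 1650 N·m

1650 N·m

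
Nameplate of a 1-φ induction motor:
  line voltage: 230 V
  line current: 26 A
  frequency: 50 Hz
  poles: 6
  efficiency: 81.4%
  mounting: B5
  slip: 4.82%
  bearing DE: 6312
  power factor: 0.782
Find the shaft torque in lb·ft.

P_in = V·I·cosφ = 230 × 26 × 0.782 = 4676 W
P_out = η·P_in = 0.814 × 4676 = 3806 W
n_s = 120×50/6 = 1000 rpm; n = 1000×(1−0.0482) = 952 rpm
ω = 2π×952/60 = 99.69 rad/s
τ = P_out/ω = 3806/99.69 = 38.18 N·m
In lb·ft: 38.18/1.356 = 28.2 lb·ft

28.2 lb·ft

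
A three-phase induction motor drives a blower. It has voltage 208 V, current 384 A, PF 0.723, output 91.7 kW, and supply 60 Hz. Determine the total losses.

P_in = √3·V·I·cosφ = 1.732×208×384×0.723 = 100019 W
P_out = 91700 W
Losses = P_in − P_out = 100019 − 91700 = 8319 W

8320 W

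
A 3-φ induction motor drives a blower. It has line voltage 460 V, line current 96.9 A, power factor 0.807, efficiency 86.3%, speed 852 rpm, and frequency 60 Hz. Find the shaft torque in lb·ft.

444 lb·ft

P_in = √3·V·I·cosφ = 1.732 × 460 × 96.9 × 0.807 = 62302 W
P_out = η·P_in = 0.863 × 62302 = 53767 W
n = 852 rpm
ω = 2π×852/60 = 89.22 rad/s
τ = P_out/ω = 53767/89.22 = 602.6 N·m
In lb·ft: 602.6/1.356 = 444 lb·ft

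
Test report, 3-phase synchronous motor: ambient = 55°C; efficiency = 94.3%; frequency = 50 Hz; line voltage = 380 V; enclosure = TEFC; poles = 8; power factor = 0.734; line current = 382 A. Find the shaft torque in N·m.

P_in = √3·V·I·cosφ = 1.732 × 380 × 382 × 0.734 = 184540 W
P_out = η·P_in = 0.943 × 184540 = 174021 W
n = n_s = 120×50/8 = 750 rpm (synchronous)
ω = 2π×750/60 = 78.54 rad/s
τ = P_out/ω = 174021/78.54 = 2220 N·m

2220 N·m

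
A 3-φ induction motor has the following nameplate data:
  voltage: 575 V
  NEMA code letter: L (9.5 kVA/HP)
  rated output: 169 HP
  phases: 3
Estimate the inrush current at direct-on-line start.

S_LR = 9.5 × 169 = 1605.5 kVA
I_LR = S_LR/(√3·V_L) = 1605500/(1.732×575) = 1610 A

1610 A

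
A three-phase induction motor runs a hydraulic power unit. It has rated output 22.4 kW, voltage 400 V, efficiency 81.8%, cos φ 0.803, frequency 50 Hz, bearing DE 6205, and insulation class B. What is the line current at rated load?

P_out = 22.4 kW = 22400 W
P_in = P_out / η = 22400 / 0.818 = 27384 W
I_L = P_in / (√3·V_L·cosφ) = 27384 / (1.732 × 400 × 0.803) = 49.2 A

49.2 A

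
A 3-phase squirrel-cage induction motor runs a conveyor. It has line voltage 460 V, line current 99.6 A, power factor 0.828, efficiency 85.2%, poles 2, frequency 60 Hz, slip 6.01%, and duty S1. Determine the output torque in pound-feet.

117 lb·ft

P_in = √3·V·I·cosφ = 1.732 × 460 × 99.6 × 0.828 = 65705 W
P_out = η·P_in = 0.852 × 65705 = 55981 W
n_s = 120×60/2 = 3600 rpm; n = 3600×(1−0.0601) = 3384 rpm
ω = 2π×3384/60 = 354.4 rad/s
τ = P_out/ω = 55981/354.4 = 158 N·m
In lb·ft: 158/1.356 = 117 lb·ft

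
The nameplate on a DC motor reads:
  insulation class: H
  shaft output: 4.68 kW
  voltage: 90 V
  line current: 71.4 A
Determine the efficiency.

P_out = 4.68 kW = 4680 W
P_in = V·I = 90 × 71.4 = 6426 W
η = P_out / P_in = 4680 / 6426 = 0.728 = 72.8%

72.8 %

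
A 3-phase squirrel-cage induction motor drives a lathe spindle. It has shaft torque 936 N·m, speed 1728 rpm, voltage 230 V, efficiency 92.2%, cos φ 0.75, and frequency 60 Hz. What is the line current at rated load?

ω = 2π×1728/60 = 181 rad/s; P_out = τω = 936 × 181 = 169416 W
P_in = P_out / η = 169416 / 0.922 = 183748 W
I_L = P_in / (√3·V_L·cosφ) = 183748 / (1.732 × 230 × 0.75) = 615 A

615 A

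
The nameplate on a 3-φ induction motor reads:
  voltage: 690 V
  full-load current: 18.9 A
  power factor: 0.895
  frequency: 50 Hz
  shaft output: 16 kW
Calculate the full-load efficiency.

P_out = 16 kW = 16000 W
P_in = √3·V_L·I_L·cosφ = 1.732 × 690 × 18.9 × 0.895 = 20215 W
η = P_out / P_in = 16000 / 20215 = 0.791 = 79.1%

79.1 %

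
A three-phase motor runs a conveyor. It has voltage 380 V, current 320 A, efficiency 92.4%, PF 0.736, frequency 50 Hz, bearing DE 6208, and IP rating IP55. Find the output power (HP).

192 HP

P_in = √3·V·I·cosφ = 1.732 × 380 × 320 × 0.736 = 155010 W
P_out = η·P_in = 0.924 × 155010 = 143229 W
= 143229/746 = 192 HP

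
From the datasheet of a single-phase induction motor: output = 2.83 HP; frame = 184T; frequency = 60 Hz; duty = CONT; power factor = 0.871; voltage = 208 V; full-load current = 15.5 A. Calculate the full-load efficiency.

P_out = 2.83 × 746 = 2111 W
P_in = V·I·cosφ = 208 × 15.5 × 0.871 = 2808 W
η = P_out / P_in = 2111 / 2808 = 0.752 = 75.2%

75.2 %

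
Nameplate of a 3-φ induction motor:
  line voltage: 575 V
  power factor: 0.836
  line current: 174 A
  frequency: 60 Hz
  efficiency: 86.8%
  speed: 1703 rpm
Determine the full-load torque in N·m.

P_in = √3·V·I·cosφ = 1.732 × 575 × 174 × 0.836 = 144868 W
P_out = η·P_in = 0.868 × 144868 = 125745 W
n = 1703 rpm
ω = 2π×1703/60 = 178.3 rad/s
τ = P_out/ω = 125745/178.3 = 705 N·m

705 N·m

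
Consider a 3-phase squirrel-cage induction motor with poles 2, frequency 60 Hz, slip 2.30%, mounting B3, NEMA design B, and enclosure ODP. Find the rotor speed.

n_s = 120f/p = 120×60/2 = 3600 rpm
n = n_s(1 − s) = 3600 × (1 − 0.023) = 3517 rpm

3517 rpm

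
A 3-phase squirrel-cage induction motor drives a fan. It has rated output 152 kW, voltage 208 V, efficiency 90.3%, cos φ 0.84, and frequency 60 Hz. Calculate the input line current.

P_out = 152 kW = 152000 W
P_in = P_out / η = 152000 / 0.903 = 168328 W
I_L = P_in / (√3·V_L·cosφ) = 168328 / (1.732 × 208 × 0.84) = 556 A

556 A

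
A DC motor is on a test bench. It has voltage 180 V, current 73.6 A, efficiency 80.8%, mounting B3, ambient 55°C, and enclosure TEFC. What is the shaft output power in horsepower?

14.3 HP

P_in = V·I = 180 × 73.6 = 13248 W
P_out = η·P_in = 0.808 × 13248 = 10704 W
= 10704/746 = 14.3 HP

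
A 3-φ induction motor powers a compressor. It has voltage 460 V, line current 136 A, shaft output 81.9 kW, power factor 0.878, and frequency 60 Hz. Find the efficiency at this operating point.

P_out = 81.9 kW = 81900 W
P_in = √3·V_L·I_L·cosφ = 1.732 × 460 × 136 × 0.878 = 95135 W
η = P_out / P_in = 81900 / 95135 = 0.861 = 86.1%

86.1 %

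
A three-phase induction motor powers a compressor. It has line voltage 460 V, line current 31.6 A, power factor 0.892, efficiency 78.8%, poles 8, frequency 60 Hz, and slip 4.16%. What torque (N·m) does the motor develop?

196 N·m

P_in = √3·V·I·cosφ = 1.732 × 460 × 31.6 × 0.892 = 22457 W
P_out = η·P_in = 0.788 × 22457 = 17696 W
n_s = 120×60/8 = 900 rpm; n = 900×(1−0.0416) = 863 rpm
ω = 2π×863/60 = 90.37 rad/s
τ = P_out/ω = 17696/90.37 = 196 N·m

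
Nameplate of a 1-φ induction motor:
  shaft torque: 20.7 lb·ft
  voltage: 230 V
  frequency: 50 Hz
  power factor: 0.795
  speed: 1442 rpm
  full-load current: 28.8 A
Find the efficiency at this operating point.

80.5 %

τ = 20.7 lb·ft × 1.356 = 28.07 N·m
ω = 2π × 1442/60 = 151 rad/s; P_out = τω = 28.07 × 151 = 4239 W
P_in = V·I·cosφ = 230 × 28.8 × 0.795 = 5266 W
η = P_out / P_in = 4239 / 5266 = 0.805 = 80.5%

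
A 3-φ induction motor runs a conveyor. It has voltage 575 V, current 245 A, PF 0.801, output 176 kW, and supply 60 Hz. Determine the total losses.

19400 W

P_in = √3·V·I·cosφ = 1.732×575×245×0.801 = 195440 W
P_out = 176000 W
Losses = P_in − P_out = 195440 − 176000 = 19440 W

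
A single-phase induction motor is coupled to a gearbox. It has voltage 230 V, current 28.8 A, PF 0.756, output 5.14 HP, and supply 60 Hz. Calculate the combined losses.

1170 W

P_in = V·I·cosφ = 230×28.8×0.756 = 5008 W
P_out = 5.14×746 = 3834 W
Losses = P_in − P_out = 5008 − 3834 = 1174 W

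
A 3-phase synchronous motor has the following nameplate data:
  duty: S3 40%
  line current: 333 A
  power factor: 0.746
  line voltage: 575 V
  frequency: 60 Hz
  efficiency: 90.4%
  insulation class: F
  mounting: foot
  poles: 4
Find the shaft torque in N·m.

P_in = √3·V·I·cosφ = 1.732 × 575 × 333 × 0.746 = 247399 W
P_out = η·P_in = 0.904 × 247399 = 223649 W
n = n_s = 120×60/4 = 1800 rpm (synchronous)
ω = 2π×1800/60 = 188.5 rad/s
τ = P_out/ω = 223649/188.5 = 1190 N·m

1190 N·m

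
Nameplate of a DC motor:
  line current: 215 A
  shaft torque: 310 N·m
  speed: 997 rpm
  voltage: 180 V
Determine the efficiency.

83.6 %

ω = 2π × 997/60 = 104.4 rad/s; P_out = τω = 310 × 104.4 = 32364 W
P_in = V·I = 180 × 215 = 38700 W
η = P_out / P_in = 32364 / 38700 = 0.836 = 83.6%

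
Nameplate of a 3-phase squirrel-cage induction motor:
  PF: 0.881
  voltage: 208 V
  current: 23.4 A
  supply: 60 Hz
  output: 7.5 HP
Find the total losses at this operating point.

P_in = √3·V·I·cosφ = 1.732×208×23.4×0.881 = 7427 W
P_out = 7.5×746 = 5595 W
Losses = P_in − P_out = 7427 − 5595 = 1832 W

1.83 kW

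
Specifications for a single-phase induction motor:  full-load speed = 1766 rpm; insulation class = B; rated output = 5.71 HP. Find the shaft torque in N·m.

P_out = 5.71 × 746 = 4260 W
ω = 2π × 1766/60 = 184.9 rad/s
τ = P_out/ω = 4260/184.9 = 23 N·m

23 N·m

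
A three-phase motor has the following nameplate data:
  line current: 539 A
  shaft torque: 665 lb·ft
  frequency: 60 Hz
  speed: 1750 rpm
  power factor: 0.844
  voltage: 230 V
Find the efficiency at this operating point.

τ = 665 lb·ft × 1.356 = 901.7 N·m
ω = 2π × 1750/60 = 183.3 rad/s; P_out = τω = 901.7 × 183.3 = 165282 W
P_in = √3·V_L·I_L·cosφ = 1.732 × 230 × 539 × 0.844 = 181220 W
η = P_out / P_in = 165282 / 181220 = 0.912 = 91.2%

91.2 %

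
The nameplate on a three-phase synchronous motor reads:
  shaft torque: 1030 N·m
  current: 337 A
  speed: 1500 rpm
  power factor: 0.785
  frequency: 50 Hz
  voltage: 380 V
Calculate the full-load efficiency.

ω = 2π × 1500/60 = 157.1 rad/s; P_out = τω = 1030 × 157.1 = 161813 W
P_in = √3·V_L·I_L·cosφ = 1.732 × 380 × 337 × 0.785 = 174113 W
η = P_out / P_in = 161813 / 174113 = 0.929 = 92.9%

92.9 %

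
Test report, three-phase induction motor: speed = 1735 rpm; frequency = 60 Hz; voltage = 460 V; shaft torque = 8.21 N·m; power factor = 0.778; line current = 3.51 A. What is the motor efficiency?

ω = 2π × 1735/60 = 181.7 rad/s; P_out = τω = 8.21 × 181.7 = 1492 W
P_in = √3·V_L·I_L·cosφ = 1.732 × 460 × 3.51 × 0.778 = 2176 W
η = P_out / P_in = 1492 / 2176 = 0.686 = 68.6%

68.6 %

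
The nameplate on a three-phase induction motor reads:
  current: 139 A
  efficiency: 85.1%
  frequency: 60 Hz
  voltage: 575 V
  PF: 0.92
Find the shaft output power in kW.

108 kW

P_in = √3·V·I·cosφ = 1.732 × 575 × 139 × 0.92 = 127356 W
P_out = η·P_in = 0.851 × 127356 = 108380 W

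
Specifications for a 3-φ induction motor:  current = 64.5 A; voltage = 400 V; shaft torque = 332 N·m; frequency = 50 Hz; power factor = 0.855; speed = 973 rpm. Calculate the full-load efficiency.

ω = 2π × 973/60 = 101.9 rad/s; P_out = τω = 332 × 101.9 = 33831 W
P_in = √3·V_L·I_L·cosφ = 1.732 × 400 × 64.5 × 0.855 = 38206 W
η = P_out / P_in = 33831 / 38206 = 0.885 = 88.5%

88.5 %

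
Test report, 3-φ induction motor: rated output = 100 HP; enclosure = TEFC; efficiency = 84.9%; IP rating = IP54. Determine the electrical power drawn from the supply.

P_out = 100 × 746 = 74600 W
P_in = P_out/η = 74600/0.849 = 87868 W = 87.9 kW

87.9 kW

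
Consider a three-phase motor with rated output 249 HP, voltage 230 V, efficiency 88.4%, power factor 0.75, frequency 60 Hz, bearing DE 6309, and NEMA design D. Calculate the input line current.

P_out = 249 × 746 = 185754 W
P_in = P_out / η = 185754 / 0.884 = 210129 W
I_L = P_in / (√3·V_L·cosφ) = 210129 / (1.732 × 230 × 0.75) = 703 A

703 A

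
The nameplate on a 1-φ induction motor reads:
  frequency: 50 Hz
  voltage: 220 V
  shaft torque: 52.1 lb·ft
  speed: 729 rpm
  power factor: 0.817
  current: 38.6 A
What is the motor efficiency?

77.7 %

τ = 52.1 lb·ft × 1.356 = 70.65 N·m
ω = 2π × 729/60 = 76.34 rad/s; P_out = τω = 70.65 × 76.34 = 5393 W
P_in = V·I·cosφ = 220 × 38.6 × 0.817 = 6938 W
η = P_out / P_in = 5393 / 6938 = 0.777 = 77.7%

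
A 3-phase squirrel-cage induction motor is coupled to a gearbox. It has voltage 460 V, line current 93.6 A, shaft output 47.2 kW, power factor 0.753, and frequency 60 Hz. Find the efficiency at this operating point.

84.1 %

P_out = 47.2 kW = 47200 W
P_in = √3·V_L·I_L·cosφ = 1.732 × 460 × 93.6 × 0.753 = 56153 W
η = P_out / P_in = 47200 / 56153 = 0.841 = 84.1%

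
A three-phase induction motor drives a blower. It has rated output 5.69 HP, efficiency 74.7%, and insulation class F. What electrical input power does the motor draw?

5.68 kW

P_out = 5.69 × 746 = 4245 W
P_in = P_out/η = 4245/0.747 = 5683 W = 5.68 kW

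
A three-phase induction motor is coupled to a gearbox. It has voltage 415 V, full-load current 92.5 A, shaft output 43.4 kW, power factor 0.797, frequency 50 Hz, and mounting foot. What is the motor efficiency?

P_out = 43.4 kW = 43400 W
P_in = √3·V_L·I_L·cosφ = 1.732 × 415 × 92.5 × 0.797 = 52990 W
η = P_out / P_in = 43400 / 52990 = 0.819 = 81.9%

81.9 %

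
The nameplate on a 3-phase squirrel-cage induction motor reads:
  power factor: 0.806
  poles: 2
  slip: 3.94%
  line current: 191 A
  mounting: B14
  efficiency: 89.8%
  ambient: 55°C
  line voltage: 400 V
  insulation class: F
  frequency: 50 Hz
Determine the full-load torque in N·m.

317 N·m

P_in = √3·V·I·cosφ = 1.732 × 400 × 191 × 0.806 = 106654 W
P_out = η·P_in = 0.898 × 106654 = 95775 W
n_s = 120×50/2 = 3000 rpm; n = 3000×(1−0.0394) = 2882 rpm
ω = 2π×2882/60 = 301.8 rad/s
τ = P_out/ω = 95775/301.8 = 317 N·m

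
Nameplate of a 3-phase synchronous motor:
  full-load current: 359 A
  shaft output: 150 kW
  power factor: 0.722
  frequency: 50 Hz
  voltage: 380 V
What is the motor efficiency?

87.9 %

P_out = 150 kW = 150000 W
P_in = √3·V_L·I_L·cosφ = 1.732 × 380 × 359 × 0.722 = 170594 W
η = P_out / P_in = 150000 / 170594 = 0.879 = 87.9%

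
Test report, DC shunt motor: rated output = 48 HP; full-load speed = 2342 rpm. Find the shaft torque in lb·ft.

P_out = 48 × 746 = 35808 W
ω = 2π × 2342/60 = 245.3 rad/s
τ = P_out/ω = 35808/245.3 = 146 N·m
In lb·ft: 146/1.356 = 108 lb·ft

108 lb·ft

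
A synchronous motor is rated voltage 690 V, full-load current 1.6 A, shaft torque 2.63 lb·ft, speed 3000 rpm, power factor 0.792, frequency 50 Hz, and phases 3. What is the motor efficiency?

τ = 2.63 lb·ft × 1.356 = 3.566 N·m
ω = 2π × 3000/60 = 314.2 rad/s; P_out = τω = 3.566 × 314.2 = 1120 W
P_in = √3·V_L·I_L·cosφ = 1.732 × 690 × 1.6 × 0.792 = 1514 W
η = P_out / P_in = 1120 / 1514 = 0.740 = 74.0%

74.0 %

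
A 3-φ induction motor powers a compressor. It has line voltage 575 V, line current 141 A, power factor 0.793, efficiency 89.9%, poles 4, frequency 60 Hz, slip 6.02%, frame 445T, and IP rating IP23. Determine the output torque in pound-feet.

417 lb·ft

P_in = √3·V·I·cosφ = 1.732 × 575 × 141 × 0.793 = 111355 W
P_out = η·P_in = 0.899 × 111355 = 100108 W
n_s = 120×60/4 = 1800 rpm; n = 1800×(1−0.0602) = 1692 rpm
ω = 2π×1692/60 = 177.2 rad/s
τ = P_out/ω = 100108/177.2 = 564.9 N·m
In lb·ft: 564.9/1.356 = 417 lb·ft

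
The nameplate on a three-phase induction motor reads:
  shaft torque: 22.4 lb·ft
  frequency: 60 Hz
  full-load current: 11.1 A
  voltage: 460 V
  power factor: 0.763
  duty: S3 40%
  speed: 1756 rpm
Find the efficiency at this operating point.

82.8 %

τ = 22.4 lb·ft × 1.356 = 30.37 N·m
ω = 2π × 1756/60 = 183.9 rad/s; P_out = τω = 30.37 × 183.9 = 5585 W
P_in = √3·V_L·I_L·cosφ = 1.732 × 460 × 11.1 × 0.763 = 6748 W
η = P_out / P_in = 5585 / 6748 = 0.828 = 82.8%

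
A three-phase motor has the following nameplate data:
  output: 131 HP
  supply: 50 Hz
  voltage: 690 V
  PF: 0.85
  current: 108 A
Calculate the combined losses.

P_in = √3·V·I·cosφ = 1.732×690×108×0.85 = 109708 W
P_out = 131×746 = 97726 W
Losses = P_in − P_out = 109708 − 97726 = 11982 W

12000 W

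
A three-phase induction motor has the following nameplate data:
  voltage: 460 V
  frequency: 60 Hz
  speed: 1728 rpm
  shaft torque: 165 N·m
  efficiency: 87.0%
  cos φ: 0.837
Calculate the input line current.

ω = 2π×1728/60 = 181 rad/s; P_out = τω = 165 × 181 = 29865 W
P_in = P_out / η = 29865 / 0.870 = 34328 W
I_L = P_in / (√3·V_L·cosφ) = 34328 / (1.732 × 460 × 0.837) = 51.5 A

51.5 A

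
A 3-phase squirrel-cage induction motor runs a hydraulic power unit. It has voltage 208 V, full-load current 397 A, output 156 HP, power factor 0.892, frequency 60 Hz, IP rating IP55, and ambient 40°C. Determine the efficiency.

91.2 %

P_out = 156 × 746 = 116376 W
P_in = √3·V_L·I_L·cosφ = 1.732 × 208 × 397 × 0.892 = 127575 W
η = P_out / P_in = 116376 / 127575 = 0.912 = 91.2%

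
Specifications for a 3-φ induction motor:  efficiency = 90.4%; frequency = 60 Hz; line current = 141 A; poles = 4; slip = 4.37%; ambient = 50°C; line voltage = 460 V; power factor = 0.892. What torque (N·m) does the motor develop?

503 N·m

P_in = √3·V·I·cosφ = 1.732 × 460 × 141 × 0.892 = 100205 W
P_out = η·P_in = 0.904 × 100205 = 90585 W
n_s = 120×60/4 = 1800 rpm; n = 1800×(1−0.0437) = 1721 rpm
ω = 2π×1721/60 = 180.2 rad/s
τ = P_out/ω = 90585/180.2 = 503 N·m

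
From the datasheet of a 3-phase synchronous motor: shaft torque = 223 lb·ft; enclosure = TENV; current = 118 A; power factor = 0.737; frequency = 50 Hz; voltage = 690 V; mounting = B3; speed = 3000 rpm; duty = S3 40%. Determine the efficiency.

91.4 %

τ = 223 lb·ft × 1.356 = 302.4 N·m
ω = 2π × 3000/60 = 314.2 rad/s; P_out = τω = 302.4 × 314.2 = 95014 W
P_in = √3·V_L·I_L·cosφ = 1.732 × 690 × 118 × 0.737 = 103931 W
η = P_out / P_in = 95014 / 103931 = 0.914 = 91.4%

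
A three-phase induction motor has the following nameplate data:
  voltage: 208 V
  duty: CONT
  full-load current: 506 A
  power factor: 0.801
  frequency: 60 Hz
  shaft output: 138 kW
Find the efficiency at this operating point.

P_out = 138 kW = 138000 W
P_in = √3·V_L·I_L·cosφ = 1.732 × 208 × 506 × 0.801 = 146014 W
η = P_out / P_in = 138000 / 146014 = 0.945 = 94.5%

94.5 %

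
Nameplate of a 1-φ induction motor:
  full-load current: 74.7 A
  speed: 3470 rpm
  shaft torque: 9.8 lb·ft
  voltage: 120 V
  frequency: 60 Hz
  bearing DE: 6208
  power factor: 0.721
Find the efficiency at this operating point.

τ = 9.8 lb·ft × 1.356 = 13.29 N·m
ω = 2π × 3470/60 = 363.4 rad/s; P_out = τω = 13.29 × 363.4 = 4830 W
P_in = V·I·cosφ = 120 × 74.7 × 0.721 = 6463 W
η = P_out / P_in = 4830 / 6463 = 0.747 = 74.7%

74.7 %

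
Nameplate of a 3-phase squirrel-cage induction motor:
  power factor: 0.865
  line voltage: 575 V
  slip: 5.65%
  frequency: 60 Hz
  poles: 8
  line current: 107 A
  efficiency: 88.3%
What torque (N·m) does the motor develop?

P_in = √3·V·I·cosφ = 1.732 × 575 × 107 × 0.865 = 92176 W
P_out = η·P_in = 0.883 × 92176 = 81391 W
n_s = 120×60/8 = 900 rpm; n = 900×(1−0.0565) = 849 rpm
ω = 2π×849/60 = 88.91 rad/s
τ = P_out/ω = 81391/88.91 = 915 N·m

915 N·m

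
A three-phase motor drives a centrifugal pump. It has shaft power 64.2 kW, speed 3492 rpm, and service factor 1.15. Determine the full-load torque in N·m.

176 N·m

ω = 2π × 3492/60 = 365.7 rad/s
τ = P/ω = 64200/365.7 = 176 N·m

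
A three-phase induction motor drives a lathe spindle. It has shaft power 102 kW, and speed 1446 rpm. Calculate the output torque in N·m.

ω = 2π × 1446/60 = 151.4 rad/s
τ = P/ω = 102000/151.4 = 674 N·m

674 N·m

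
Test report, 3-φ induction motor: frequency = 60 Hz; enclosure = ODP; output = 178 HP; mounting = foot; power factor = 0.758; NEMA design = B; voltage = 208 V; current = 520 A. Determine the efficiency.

P_out = 178 × 746 = 132788 W
P_in = √3·V_L·I_L·cosφ = 1.732 × 208 × 520 × 0.758 = 141999 W
η = P_out / P_in = 132788 / 141999 = 0.935 = 93.5%

93.5 %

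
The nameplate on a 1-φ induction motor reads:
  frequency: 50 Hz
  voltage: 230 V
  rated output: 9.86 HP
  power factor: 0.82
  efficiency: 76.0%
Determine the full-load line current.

P_out = 9.86 × 746 = 7356 W
P_in = P_out / η = 7356 / 0.760 = 9679 W
I = P_in / (V·cosφ) = 9679 / (230 × 0.82) = 51.3 A

51.3 A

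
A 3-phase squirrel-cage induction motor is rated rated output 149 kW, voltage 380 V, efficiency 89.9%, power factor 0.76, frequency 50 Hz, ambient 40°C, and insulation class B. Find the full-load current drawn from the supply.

P_out = 149 kW = 149000 W
P_in = P_out / η = 149000 / 0.899 = 165740 W
I_L = P_in / (√3·V_L·cosφ) = 165740 / (1.732 × 380 × 0.76) = 331 A

331 A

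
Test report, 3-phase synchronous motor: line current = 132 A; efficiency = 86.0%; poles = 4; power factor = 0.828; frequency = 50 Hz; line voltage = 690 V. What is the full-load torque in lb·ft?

P_in = √3·V·I·cosφ = 1.732 × 690 × 132 × 0.828 = 130617 W
P_out = η·P_in = 0.86 × 130617 = 112331 W
n = n_s = 120×50/4 = 1500 rpm (synchronous)
ω = 2π×1500/60 = 157.1 rad/s
τ = P_out/ω = 112331/157.1 = 715 N·m
In lb·ft: 715/1.356 = 527 lb·ft

527 lb·ft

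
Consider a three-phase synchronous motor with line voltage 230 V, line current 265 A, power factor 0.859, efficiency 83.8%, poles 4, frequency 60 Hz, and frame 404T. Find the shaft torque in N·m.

403 N·m

P_in = √3·V·I·cosφ = 1.732 × 230 × 265 × 0.859 = 90681 W
P_out = η·P_in = 0.838 × 90681 = 75991 W
n = n_s = 120×60/4 = 1800 rpm (synchronous)
ω = 2π×1800/60 = 188.5 rad/s
τ = P_out/ω = 75991/188.5 = 403 N·m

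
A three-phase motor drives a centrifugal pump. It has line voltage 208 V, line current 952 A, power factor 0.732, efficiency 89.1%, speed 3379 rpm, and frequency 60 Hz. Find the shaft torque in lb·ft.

466 lb·ft

P_in = √3·V·I·cosφ = 1.732 × 208 × 952 × 0.732 = 251049 W
P_out = η·P_in = 0.891 × 251049 = 223685 W
n = 3379 rpm
ω = 2π×3379/60 = 353.8 rad/s
τ = P_out/ω = 223685/353.8 = 632.2 N·m
In lb·ft: 632.2/1.356 = 466 lb·ft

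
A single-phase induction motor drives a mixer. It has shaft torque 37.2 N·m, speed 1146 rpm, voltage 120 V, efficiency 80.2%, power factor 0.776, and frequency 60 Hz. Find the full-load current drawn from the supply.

59.8 A

ω = 2π×1146/60 = 120 rad/s; P_out = τω = 37.2 × 120 = 4464 W
P_in = P_out / η = 4464 / 0.802 = 5566 W
I = P_in / (V·cosφ) = 5566 / (120 × 0.776) = 59.8 A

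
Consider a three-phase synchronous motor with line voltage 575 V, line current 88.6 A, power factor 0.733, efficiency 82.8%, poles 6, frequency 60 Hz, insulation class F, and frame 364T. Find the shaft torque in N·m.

426 N·m

P_in = √3·V·I·cosφ = 1.732 × 575 × 88.6 × 0.733 = 64678 W
P_out = η·P_in = 0.828 × 64678 = 53553 W
n = n_s = 120×60/6 = 1200 rpm (synchronous)
ω = 2π×1200/60 = 125.7 rad/s
τ = P_out/ω = 53553/125.7 = 426 N·m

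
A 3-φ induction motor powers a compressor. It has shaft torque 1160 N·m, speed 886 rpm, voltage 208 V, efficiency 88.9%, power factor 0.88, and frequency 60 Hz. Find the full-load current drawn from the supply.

382 A

ω = 2π×886/60 = 92.78 rad/s; P_out = τω = 1160 × 92.78 = 107625 W
P_in = P_out / η = 107625 / 0.889 = 121063 W
I_L = P_in / (√3·V_L·cosφ) = 121063 / (1.732 × 208 × 0.88) = 382 A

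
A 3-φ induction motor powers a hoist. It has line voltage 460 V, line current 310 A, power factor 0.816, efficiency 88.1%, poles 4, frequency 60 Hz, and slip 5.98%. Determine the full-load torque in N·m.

1000 N·m

P_in = √3·V·I·cosφ = 1.732 × 460 × 310 × 0.816 = 201538 W
P_out = η·P_in = 0.881 × 201538 = 177555 W
n_s = 120×60/4 = 1800 rpm; n = 1800×(1−0.0598) = 1692 rpm
ω = 2π×1692/60 = 177.2 rad/s
τ = P_out/ω = 177555/177.2 = 1000 N·m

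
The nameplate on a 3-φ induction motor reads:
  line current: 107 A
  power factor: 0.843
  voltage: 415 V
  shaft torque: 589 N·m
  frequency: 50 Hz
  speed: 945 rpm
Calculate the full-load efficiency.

89.9 %

ω = 2π × 945/60 = 98.96 rad/s; P_out = τω = 589 × 98.96 = 58287 W
P_in = √3·V_L·I_L·cosφ = 1.732 × 415 × 107 × 0.843 = 64835 W
η = P_out / P_in = 58287 / 64835 = 0.899 = 89.9%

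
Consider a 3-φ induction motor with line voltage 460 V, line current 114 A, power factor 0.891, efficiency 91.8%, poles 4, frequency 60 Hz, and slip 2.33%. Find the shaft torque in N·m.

404 N·m

P_in = √3·V·I·cosφ = 1.732 × 460 × 114 × 0.891 = 80926 W
P_out = η·P_in = 0.918 × 80926 = 74290 W
n_s = 120×60/4 = 1800 rpm; n = 1800×(1−0.0233) = 1758 rpm
ω = 2π×1758/60 = 184.1 rad/s
τ = P_out/ω = 74290/184.1 = 404 N·m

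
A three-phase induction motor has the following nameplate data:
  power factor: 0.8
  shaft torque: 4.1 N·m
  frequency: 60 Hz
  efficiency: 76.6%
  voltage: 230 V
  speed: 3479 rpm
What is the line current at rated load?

6.12 A

ω = 2π×3479/60 = 364.3 rad/s; P_out = τω = 4.1 × 364.3 = 1494 W
P_in = P_out / η = 1494 / 0.766 = 1950 W
I_L = P_in / (√3·V_L·cosφ) = 1950 / (1.732 × 230 × 0.8) = 6.12 A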